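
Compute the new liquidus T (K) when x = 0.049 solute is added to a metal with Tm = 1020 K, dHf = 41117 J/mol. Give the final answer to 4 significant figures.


dT = R*Tm^2*x / dHf
dT = 8.314 * 1020^2 * 0.049 / 41117
dT = 10.3083 K
T_new = 1020 - 10.3083 = 1010 K


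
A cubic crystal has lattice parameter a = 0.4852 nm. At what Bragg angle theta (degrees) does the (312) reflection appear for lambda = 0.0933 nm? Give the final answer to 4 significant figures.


d = a / sqrt(h^2+k^2+l^2)
d = 0.4852 / sqrt(14) = 0.129675 nm
lambda = 2*d*sin(theta)  =>  sin(theta) = lambda / (2*d)
sin(theta) = 0.0933 / (2 * 0.129675) = 0.359745
theta = 21.08 deg


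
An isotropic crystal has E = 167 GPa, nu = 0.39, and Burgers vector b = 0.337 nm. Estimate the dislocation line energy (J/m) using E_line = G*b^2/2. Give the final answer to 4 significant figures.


Step 1: G = E / (2*(1+nu))
G = 167 / (2*(1+0.39)) = 60.0719 GPa = 6.00719e+10 Pa
Step 2: E_line = G*b^2/2
b = 0.337 nm = 3.37e-10 m
E_line = 0.5 * 6.00719e+10 * (3.37e-10)^2 = 3.411e-09 J/m


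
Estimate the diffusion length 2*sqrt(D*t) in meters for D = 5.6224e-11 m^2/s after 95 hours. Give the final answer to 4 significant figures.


t = 95 hr = 342000 s
Diffusion length = 2*sqrt(D*t)
= 2*sqrt(5.6224e-11 * 342000)
= 8.77e-03 m


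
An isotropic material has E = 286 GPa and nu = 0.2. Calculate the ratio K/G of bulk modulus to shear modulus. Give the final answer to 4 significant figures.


G = E / (2*(1+nu))
G = 286 / (2*(1+0.2)) = 119.167 GPa
K = E / (3*(1-2*nu))
K = 286 / (3*(1-2*0.2)) = 158.889 GPa
K/G = 158.889 / 119.167 = 1.333


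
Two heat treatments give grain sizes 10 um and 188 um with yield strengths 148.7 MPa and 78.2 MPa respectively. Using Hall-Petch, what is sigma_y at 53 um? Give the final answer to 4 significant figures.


sigma_y = sigma0 + k / sqrt(d)
1/sqrt(d1) = 1/sqrt(1e-05) = 316.228;  1/sqrt(d2) = 72.9325
k = (sigma1 - sigma2) / (1/sqrt(d1) - 1/sqrt(d2)) = (148.7 - 78.2) / (316.228 - 72.9325) = 0.289771 MPa*m^0.5
sigma0 = sigma1 - k/sqrt(d1) = 148.7 - 0.289771*316.228 = 57.0663 MPa
sigma_y(d3) = 57.0663 + 0.289771 / sqrt(5.3e-05) = 96.87 MPa


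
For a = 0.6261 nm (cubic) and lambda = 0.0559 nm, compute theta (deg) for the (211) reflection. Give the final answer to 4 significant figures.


d = a / sqrt(h^2+k^2+l^2)
d = 0.6261 / sqrt(6) = 0.255604 nm
lambda = 2*d*sin(theta)  =>  sin(theta) = lambda / (2*d)
sin(theta) = 0.0559 / (2 * 0.255604) = 0.109349
theta = 6.278 deg


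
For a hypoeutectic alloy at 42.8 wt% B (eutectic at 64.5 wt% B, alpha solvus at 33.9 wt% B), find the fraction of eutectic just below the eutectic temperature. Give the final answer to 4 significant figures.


f_primary = (C_e - C0) / (C_e - C_alpha_max)
f_primary = (64.5 - 42.8) / (64.5 - 33.9)
f_primary = 0.70915
f_eutectic = 1 - 0.70915 = 0.2908


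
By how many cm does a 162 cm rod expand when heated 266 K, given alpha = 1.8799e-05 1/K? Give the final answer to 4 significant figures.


dL = L0 * alpha * dT
dL = 162 * 1.8799e-05 * 266
dL = 0.8101 cm


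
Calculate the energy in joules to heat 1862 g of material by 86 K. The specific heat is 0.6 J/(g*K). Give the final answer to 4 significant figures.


Q = m * cp * dT
Q = 1862 * 0.6 * 86
Q = 96080 J


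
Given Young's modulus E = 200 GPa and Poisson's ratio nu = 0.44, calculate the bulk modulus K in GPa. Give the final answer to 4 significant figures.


K = E / (3*(1-2*nu))
K = 200 / (3*(1-2*0.44))
K = 555.6 GPa


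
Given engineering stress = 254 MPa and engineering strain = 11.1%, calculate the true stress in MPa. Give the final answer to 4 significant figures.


sigma_true = sigma_eng * (1 + epsilon_eng)
sigma_true = 254 * (1 + 0.111)
sigma_true = 282.2 MPa


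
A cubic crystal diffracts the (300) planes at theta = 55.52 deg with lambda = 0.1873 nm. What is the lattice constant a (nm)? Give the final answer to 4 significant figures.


d = lambda / (2*sin(theta))
d = 0.1873 / (2*sin(55.52 deg))
d = 0.113608 nm
a = d * sqrt(h^2+k^2+l^2) = 0.113608 * sqrt(9)
a = 0.3408 nm


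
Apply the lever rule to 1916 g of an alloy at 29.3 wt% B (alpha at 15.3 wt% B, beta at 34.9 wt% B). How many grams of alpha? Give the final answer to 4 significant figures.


f_alpha = (C_beta - C0) / (C_beta - C_alpha)
f_alpha = (34.9 - 29.3) / (34.9 - 15.3) = 0.285714
m_alpha = f_alpha * m_total = 0.285714 * 1916 = 547.4 g


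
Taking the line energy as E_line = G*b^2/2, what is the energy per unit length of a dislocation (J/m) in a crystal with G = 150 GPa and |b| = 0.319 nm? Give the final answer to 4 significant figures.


E = G*b^2/2
b = 0.319 nm = 3.19e-10 m
G = 150 GPa = 1.5e+11 Pa
E = 0.5 * 1.5e+11 * (3.19e-10)^2
E = 7.632e-09 J/m


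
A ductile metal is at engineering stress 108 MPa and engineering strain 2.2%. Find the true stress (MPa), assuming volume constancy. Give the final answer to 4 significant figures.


sigma_true = sigma_eng * (1 + epsilon_eng)
sigma_true = 108 * (1 + 0.022)
sigma_true = 110.4 MPa


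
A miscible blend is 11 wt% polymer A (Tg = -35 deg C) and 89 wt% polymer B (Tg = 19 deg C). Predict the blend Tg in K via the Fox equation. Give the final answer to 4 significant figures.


1/Tg = w1/Tg1 + w2/Tg2 (in Kelvin)
Tg1 = 238.15 K, Tg2 = 292.15 K
1/Tg = 0.11/238.15 + 0.89/292.15
Tg = 285 K


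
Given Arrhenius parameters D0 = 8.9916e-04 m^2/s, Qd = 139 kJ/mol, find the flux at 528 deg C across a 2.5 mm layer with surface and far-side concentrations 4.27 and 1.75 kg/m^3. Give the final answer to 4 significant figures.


Step 1: D = D0 * exp(-Qd/(R*T))
T = 528 + 273.15 = 801.15 K
D = 8.9916e-04 * exp(-139e3 / (8.314 * 801.15)) = 7.77622e-13 m^2/s
Step 2: J = D * (C1 - C2) / dx
J = 7.77622e-13 * (4.27 - 1.75) / 2.5e-03
J = 7.838e-10 kg/(m^2*s)


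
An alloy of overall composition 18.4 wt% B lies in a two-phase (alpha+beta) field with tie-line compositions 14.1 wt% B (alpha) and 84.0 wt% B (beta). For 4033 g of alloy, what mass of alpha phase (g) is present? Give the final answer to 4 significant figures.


f_alpha = (C_beta - C0) / (C_beta - C_alpha)
f_alpha = (84.0 - 18.4) / (84.0 - 14.1) = 0.938484
m_alpha = f_alpha * m_total = 0.938484 * 4033 = 3785 g


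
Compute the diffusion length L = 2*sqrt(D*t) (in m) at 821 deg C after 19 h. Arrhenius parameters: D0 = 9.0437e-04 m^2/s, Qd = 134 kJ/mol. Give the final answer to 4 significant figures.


Step 1: D = D0 * exp(-Qd/(R*T))
T = 1094.15 K
D = 9.0437e-04 * exp(-134e3 / (8.314 * 1094.15)) = 3.62214e-10 m^2/s
Step 2: L = 2*sqrt(D*t)
t = 19 h = 68400 s
L = 2*sqrt(3.62214e-10 * 68400) = 9.955e-03 m


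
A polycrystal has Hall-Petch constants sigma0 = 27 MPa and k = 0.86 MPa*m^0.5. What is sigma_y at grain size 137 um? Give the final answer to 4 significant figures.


sigma_y = sigma0 + k / sqrt(d)
d = 137 um = 1.37e-04 m
sigma_y = 27 + 0.86 / sqrt(1.37e-04)
sigma_y = 100.5 MPa


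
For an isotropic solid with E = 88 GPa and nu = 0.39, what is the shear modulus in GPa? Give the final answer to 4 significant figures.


G = E / (2*(1+nu))
G = 88 / (2*(1+0.39))
G = 31.65 GPa


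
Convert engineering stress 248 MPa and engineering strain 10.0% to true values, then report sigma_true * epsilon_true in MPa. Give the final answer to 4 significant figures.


sigma_true = sigma_eng * (1 + epsilon_eng)
sigma_true = 248 * (1 + 0.1) = 272.8 MPa
epsilon_true = ln(1 + epsilon_eng)
epsilon_true = ln(1 + 0.1) = 0.0953102
sigma_true * epsilon_true = 272.8 * 0.0953102 = 26 MPa


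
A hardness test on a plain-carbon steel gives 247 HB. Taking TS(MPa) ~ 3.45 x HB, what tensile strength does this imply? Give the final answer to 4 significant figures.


TS (MPa) = 3.45 * HB
TS = 3.45 * 247
TS = 852.2 MPa


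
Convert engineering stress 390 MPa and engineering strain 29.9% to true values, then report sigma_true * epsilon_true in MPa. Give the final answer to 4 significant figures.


sigma_true = sigma_eng * (1 + epsilon_eng)
sigma_true = 390 * (1 + 0.299) = 506.61 MPa
epsilon_true = ln(1 + epsilon_eng)
epsilon_true = ln(1 + 0.299) = 0.261595
sigma_true * epsilon_true = 506.61 * 0.261595 = 132.5 MPa


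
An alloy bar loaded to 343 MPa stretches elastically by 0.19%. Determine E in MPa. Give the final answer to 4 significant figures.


E = sigma / epsilon
epsilon = 0.19% = 1.9e-03
E = 343 / 1.9e-03
E = 180500 MPa


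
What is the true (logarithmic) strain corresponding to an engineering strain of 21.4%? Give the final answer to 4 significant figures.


epsilon_true = ln(1 + epsilon_eng)
epsilon_true = ln(1 + 0.214)
epsilon_true = 0.1939


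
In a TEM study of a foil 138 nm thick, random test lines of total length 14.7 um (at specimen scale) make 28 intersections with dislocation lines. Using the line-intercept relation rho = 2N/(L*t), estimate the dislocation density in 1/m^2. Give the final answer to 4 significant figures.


rho = 2N / (L * t)
L = 14.7 um = 1.47e-05 m, t = 138 nm = 1.38e-07 m
rho = 2 * 28 / (1.47e-05 * 1.38e-07)
rho = 2.761e+13 1/m^2


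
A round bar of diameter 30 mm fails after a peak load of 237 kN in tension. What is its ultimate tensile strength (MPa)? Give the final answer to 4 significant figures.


A0 = pi*(d/2)^2 = pi*(30/2)^2 = 706.858 mm^2
UTS = F_max / A0 = 237*1000 / 706.858
UTS = 335.3 MPa


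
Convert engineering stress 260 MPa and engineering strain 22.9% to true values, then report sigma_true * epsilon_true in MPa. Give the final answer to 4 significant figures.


sigma_true = sigma_eng * (1 + epsilon_eng)
sigma_true = 260 * (1 + 0.229) = 319.54 MPa
epsilon_true = ln(1 + epsilon_eng)
epsilon_true = ln(1 + 0.229) = 0.206201
sigma_true * epsilon_true = 319.54 * 0.206201 = 65.89 MPa


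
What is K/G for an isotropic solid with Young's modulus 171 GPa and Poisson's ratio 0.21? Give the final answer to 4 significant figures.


G = E / (2*(1+nu))
G = 171 / (2*(1+0.21)) = 70.6612 GPa
K = E / (3*(1-2*nu))
K = 171 / (3*(1-2*0.21)) = 98.2759 GPa
K/G = 98.2759 / 70.6612 = 1.391


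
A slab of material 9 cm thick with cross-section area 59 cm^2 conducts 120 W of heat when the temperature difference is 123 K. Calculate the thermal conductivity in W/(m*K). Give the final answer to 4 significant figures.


k = Q*L / (A*dT)
L = 0.09 m, A = 5.9e-03 m^2
k = 120 * 0.09 / (5.9e-03 * 123)
k = 14.88 W/(m*K)


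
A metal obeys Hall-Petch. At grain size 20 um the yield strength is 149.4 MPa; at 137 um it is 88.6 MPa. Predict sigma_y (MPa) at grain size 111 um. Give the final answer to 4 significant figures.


sigma_y = sigma0 + k / sqrt(d)
1/sqrt(d1) = 1/sqrt(2e-05) = 223.607;  1/sqrt(d2) = 85.4358
k = (sigma1 - sigma2) / (1/sqrt(d1) - 1/sqrt(d2)) = (149.4 - 88.6) / (223.607 - 85.4358) = 0.440034 MPa*m^0.5
sigma0 = sigma1 - k/sqrt(d1) = 149.4 - 0.440034*223.607 = 51.0053 MPa
sigma_y(d3) = 51.0053 + 0.440034 / sqrt(1.11e-04) = 92.77 MPa


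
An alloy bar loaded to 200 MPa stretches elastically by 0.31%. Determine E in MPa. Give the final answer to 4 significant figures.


E = sigma / epsilon
epsilon = 0.31% = 3.1e-03
E = 200 / 3.1e-03
E = 64520 MPa


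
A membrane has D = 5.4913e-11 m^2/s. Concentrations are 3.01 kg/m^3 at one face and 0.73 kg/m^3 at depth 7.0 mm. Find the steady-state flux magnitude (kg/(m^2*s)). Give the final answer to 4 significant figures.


J = -D * (dC/dx) = D * (C1 - C2) / dx
J = 5.4913e-11 * (3.01 - 0.73) / 7e-03
J = 1.789e-08 kg/(m^2*s)


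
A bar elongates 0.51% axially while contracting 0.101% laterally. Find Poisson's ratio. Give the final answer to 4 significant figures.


nu = -epsilon_lat / epsilon_axial
Lateral strain is contraction (negative), so using magnitudes:
nu = 0.101 / 0.51
nu = 0.198


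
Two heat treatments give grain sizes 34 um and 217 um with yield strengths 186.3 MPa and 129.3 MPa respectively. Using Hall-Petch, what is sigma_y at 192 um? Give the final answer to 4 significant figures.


sigma_y = sigma0 + k / sqrt(d)
1/sqrt(d1) = 1/sqrt(3.4e-05) = 171.499;  1/sqrt(d2) = 67.8844
k = (sigma1 - sigma2) / (1/sqrt(d1) - 1/sqrt(d2)) = (186.3 - 129.3) / (171.499 - 67.8844) = 0.550118 MPa*m^0.5
sigma0 = sigma1 - k/sqrt(d1) = 186.3 - 0.550118*171.499 = 91.9556 MPa
sigma_y(d3) = 91.9556 + 0.550118 / sqrt(1.92e-04) = 131.7 MPa


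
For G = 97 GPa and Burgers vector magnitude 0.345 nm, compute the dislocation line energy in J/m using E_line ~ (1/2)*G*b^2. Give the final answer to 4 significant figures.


E = G*b^2/2
b = 0.345 nm = 3.45e-10 m
G = 97 GPa = 9.7e+10 Pa
E = 0.5 * 9.7e+10 * (3.45e-10)^2
E = 5.773e-09 J/m


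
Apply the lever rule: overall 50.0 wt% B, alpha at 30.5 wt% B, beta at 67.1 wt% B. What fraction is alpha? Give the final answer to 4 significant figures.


f_alpha = (C_beta - C0) / (C_beta - C_alpha)
f_alpha = (67.1 - 50.0) / (67.1 - 30.5)
f_alpha = 0.4672


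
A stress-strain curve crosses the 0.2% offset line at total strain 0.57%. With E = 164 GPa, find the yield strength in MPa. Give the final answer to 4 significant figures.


Offset strain = 0.002
Elastic strain at yield = total_strain - offset = 5.7e-03 - 0.002 = 3.7e-03
sigma_y = E * elastic_strain = 164000 * 3.7e-03
sigma_y = 606.8 MPa


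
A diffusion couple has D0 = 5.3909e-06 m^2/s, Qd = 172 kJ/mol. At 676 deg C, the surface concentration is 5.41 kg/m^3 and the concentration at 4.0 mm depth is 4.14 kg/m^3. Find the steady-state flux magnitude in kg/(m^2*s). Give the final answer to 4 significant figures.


Step 1: D = D0 * exp(-Qd/(R*T))
T = 676 + 273.15 = 949.15 K
D = 5.3909e-06 * exp(-172e3 / (8.314 * 949.15)) = 1.84345e-15 m^2/s
Step 2: J = D * (C1 - C2) / dx
J = 1.84345e-15 * (5.41 - 4.14) / 4e-03
J = 5.853e-13 kg/(m^2*s)


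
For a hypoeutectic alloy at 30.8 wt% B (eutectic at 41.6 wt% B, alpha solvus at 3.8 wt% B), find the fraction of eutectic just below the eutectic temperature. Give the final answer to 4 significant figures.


f_primary = (C_e - C0) / (C_e - C_alpha_max)
f_primary = (41.6 - 30.8) / (41.6 - 3.8)
f_primary = 0.285714
f_eutectic = 1 - 0.285714 = 0.7143


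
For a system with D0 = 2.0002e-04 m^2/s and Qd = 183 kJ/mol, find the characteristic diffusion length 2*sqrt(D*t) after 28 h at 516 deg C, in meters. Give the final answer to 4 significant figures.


Step 1: D = D0 * exp(-Qd/(R*T))
T = 789.15 K
D = 2.0002e-04 * exp(-183e3 / (8.314 * 789.15)) = 1.54057e-16 m^2/s
Step 2: L = 2*sqrt(D*t)
t = 28 h = 100800 s
L = 2*sqrt(1.54057e-16 * 100800) = 7.881e-06 m


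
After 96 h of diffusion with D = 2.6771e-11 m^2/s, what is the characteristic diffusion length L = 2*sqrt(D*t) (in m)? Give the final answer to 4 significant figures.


t = 96 hr = 345600 s
Diffusion length = 2*sqrt(D*t)
= 2*sqrt(2.6771e-11 * 345600)
= 6.083e-03 m


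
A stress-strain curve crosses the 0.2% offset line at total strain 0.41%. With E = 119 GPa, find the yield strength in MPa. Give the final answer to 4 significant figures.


Offset strain = 0.002
Elastic strain at yield = total_strain - offset = 4.1e-03 - 0.002 = 2.1e-03
sigma_y = E * elastic_strain = 119000 * 2.1e-03
sigma_y = 249.9 MPa


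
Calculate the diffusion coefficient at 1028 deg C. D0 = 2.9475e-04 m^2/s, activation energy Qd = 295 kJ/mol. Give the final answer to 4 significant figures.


D = D0 * exp(-Qd / (R*T))
T = 1301.15 K
D = 2.9475e-04 * exp(-295e3 / (8.314 * 1301.15))
D = 4.229e-16 m^2/s


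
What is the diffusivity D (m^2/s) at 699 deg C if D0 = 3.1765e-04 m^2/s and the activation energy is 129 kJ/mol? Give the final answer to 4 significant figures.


D = D0 * exp(-Qd / (R*T))
T = 972.15 K
D = 3.1765e-04 * exp(-129e3 / (8.314 * 972.15))
D = 3.719e-11 m^2/s


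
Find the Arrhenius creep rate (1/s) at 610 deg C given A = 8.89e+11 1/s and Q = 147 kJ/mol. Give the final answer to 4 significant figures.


rate = A * exp(-Q / (R*T))
T = 610 + 273.15 = 883.15 K
rate = 8.89e+11 * exp(-147e3 / (8.314 * 883.15))
rate = 1795 1/s


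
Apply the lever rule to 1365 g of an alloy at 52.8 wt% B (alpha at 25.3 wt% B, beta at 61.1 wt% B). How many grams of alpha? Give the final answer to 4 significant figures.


f_alpha = (C_beta - C0) / (C_beta - C_alpha)
f_alpha = (61.1 - 52.8) / (61.1 - 25.3) = 0.231844
m_alpha = f_alpha * m_total = 0.231844 * 1365 = 316.5 g


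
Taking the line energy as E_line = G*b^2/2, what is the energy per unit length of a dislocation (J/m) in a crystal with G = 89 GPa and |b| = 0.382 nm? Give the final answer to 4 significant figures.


E = G*b^2/2
b = 0.382 nm = 3.82e-10 m
G = 89 GPa = 8.9e+10 Pa
E = 0.5 * 8.9e+10 * (3.82e-10)^2
E = 6.494e-09 J/m


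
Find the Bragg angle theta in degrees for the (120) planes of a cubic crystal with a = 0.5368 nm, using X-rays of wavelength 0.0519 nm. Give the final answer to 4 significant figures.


d = a / sqrt(h^2+k^2+l^2)
d = 0.5368 / sqrt(5) = 0.240064 nm
lambda = 2*d*sin(theta)  =>  sin(theta) = lambda / (2*d)
sin(theta) = 0.0519 / (2 * 0.240064) = 0.108096
theta = 6.206 deg


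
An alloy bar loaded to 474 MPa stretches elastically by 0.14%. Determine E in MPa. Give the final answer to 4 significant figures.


E = sigma / epsilon
epsilon = 0.14% = 1.4e-03
E = 474 / 1.4e-03
E = 338600 MPa


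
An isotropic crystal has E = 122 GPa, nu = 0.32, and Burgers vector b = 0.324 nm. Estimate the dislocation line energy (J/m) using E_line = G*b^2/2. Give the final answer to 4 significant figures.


Step 1: G = E / (2*(1+nu))
G = 122 / (2*(1+0.32)) = 46.2121 GPa = 4.62121e+10 Pa
Step 2: E_line = G*b^2/2
b = 0.324 nm = 3.24e-10 m
E_line = 0.5 * 4.62121e+10 * (3.24e-10)^2 = 2.426e-09 J/m


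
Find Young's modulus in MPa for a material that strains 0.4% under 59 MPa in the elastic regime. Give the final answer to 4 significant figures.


E = sigma / epsilon
epsilon = 0.4% = 4e-03
E = 59 / 4e-03
E = 14750 MPa


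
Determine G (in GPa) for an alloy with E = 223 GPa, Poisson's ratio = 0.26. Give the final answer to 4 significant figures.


G = E / (2*(1+nu))
G = 223 / (2*(1+0.26))
G = 88.49 GPa


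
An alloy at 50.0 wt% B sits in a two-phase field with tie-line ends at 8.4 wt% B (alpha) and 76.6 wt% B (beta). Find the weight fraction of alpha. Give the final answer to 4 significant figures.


f_alpha = (C_beta - C0) / (C_beta - C_alpha)
f_alpha = (76.6 - 50.0) / (76.6 - 8.4)
f_alpha = 0.39


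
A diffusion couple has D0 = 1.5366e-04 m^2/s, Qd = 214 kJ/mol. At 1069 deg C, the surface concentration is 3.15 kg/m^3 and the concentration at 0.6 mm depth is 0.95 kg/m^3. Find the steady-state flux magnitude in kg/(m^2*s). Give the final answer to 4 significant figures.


Step 1: D = D0 * exp(-Qd/(R*T))
T = 1069 + 273.15 = 1342.15 K
D = 1.5366e-04 * exp(-214e3 / (8.314 * 1342.15)) = 7.20565e-13 m^2/s
Step 2: J = D * (C1 - C2) / dx
J = 7.20565e-13 * (3.15 - 0.95) / 6e-04
J = 2.642e-09 kg/(m^2*s)


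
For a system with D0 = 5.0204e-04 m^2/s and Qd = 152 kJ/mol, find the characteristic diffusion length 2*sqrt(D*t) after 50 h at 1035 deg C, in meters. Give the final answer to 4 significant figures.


Step 1: D = D0 * exp(-Qd/(R*T))
T = 1308.15 K
D = 5.0204e-04 * exp(-152e3 / (8.314 * 1308.15)) = 4.27695e-10 m^2/s
Step 2: L = 2*sqrt(D*t)
t = 50 h = 180000 s
L = 2*sqrt(4.27695e-10 * 180000) = 0.01755 m


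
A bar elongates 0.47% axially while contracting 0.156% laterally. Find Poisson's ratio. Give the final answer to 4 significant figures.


nu = -epsilon_lat / epsilon_axial
Lateral strain is contraction (negative), so using magnitudes:
nu = 0.156 / 0.47
nu = 0.3319


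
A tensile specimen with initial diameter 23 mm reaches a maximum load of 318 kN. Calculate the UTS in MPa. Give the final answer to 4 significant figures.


A0 = pi*(d/2)^2 = pi*(23/2)^2 = 415.476 mm^2
UTS = F_max / A0 = 318*1000 / 415.476
UTS = 765.4 MPa


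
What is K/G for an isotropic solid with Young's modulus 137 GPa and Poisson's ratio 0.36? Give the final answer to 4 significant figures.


G = E / (2*(1+nu))
G = 137 / (2*(1+0.36)) = 50.3676 GPa
K = E / (3*(1-2*nu))
K = 137 / (3*(1-2*0.36)) = 163.095 GPa
K/G = 163.095 / 50.3676 = 3.238


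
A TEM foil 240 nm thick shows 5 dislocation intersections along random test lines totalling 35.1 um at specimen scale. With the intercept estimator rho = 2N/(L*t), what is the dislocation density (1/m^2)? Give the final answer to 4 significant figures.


rho = 2N / (L * t)
L = 35.1 um = 3.51e-05 m, t = 240 nm = 2.4e-07 m
rho = 2 * 5 / (3.51e-05 * 2.4e-07)
rho = 1.187e+12 1/m^2


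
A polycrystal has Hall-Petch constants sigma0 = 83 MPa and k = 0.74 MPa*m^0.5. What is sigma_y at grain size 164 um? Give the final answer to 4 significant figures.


sigma_y = sigma0 + k / sqrt(d)
d = 164 um = 1.64e-04 m
sigma_y = 83 + 0.74 / sqrt(1.64e-04)
sigma_y = 140.8 MPa


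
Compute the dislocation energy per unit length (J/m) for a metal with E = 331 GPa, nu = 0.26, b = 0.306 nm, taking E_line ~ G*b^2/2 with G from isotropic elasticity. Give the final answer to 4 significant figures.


Step 1: G = E / (2*(1+nu))
G = 331 / (2*(1+0.26)) = 131.349 GPa = 1.31349e+11 Pa
Step 2: E_line = G*b^2/2
b = 0.306 nm = 3.06e-10 m
E_line = 0.5 * 1.31349e+11 * (3.06e-10)^2 = 6.15e-09 J/m


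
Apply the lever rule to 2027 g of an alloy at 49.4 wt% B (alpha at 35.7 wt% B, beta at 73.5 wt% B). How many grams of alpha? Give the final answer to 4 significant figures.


f_alpha = (C_beta - C0) / (C_beta - C_alpha)
f_alpha = (73.5 - 49.4) / (73.5 - 35.7) = 0.637566
m_alpha = f_alpha * m_total = 0.637566 * 2027 = 1292 g


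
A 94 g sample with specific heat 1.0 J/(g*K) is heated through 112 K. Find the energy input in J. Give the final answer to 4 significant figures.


Q = m * cp * dT
Q = 94 * 1.0 * 112
Q = 10530 J


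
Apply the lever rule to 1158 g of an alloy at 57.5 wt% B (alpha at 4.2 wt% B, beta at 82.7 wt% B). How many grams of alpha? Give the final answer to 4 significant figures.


f_alpha = (C_beta - C0) / (C_beta - C_alpha)
f_alpha = (82.7 - 57.5) / (82.7 - 4.2) = 0.321019
m_alpha = f_alpha * m_total = 0.321019 * 1158 = 371.7 g


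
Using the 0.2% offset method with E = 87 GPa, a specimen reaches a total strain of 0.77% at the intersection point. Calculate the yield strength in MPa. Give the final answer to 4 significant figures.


Offset strain = 0.002
Elastic strain at yield = total_strain - offset = 7.7e-03 - 0.002 = 5.7e-03
sigma_y = E * elastic_strain = 87000 * 5.7e-03
sigma_y = 495.9 MPa


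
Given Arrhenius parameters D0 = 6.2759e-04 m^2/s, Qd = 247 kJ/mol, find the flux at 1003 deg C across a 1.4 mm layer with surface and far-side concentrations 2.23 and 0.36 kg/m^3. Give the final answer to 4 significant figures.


Step 1: D = D0 * exp(-Qd/(R*T))
T = 1003 + 273.15 = 1276.15 K
D = 6.2759e-04 * exp(-247e3 / (8.314 * 1276.15)) = 4.86686e-14 m^2/s
Step 2: J = D * (C1 - C2) / dx
J = 4.86686e-14 * (2.23 - 0.36) / 1.4e-03
J = 6.501e-11 kg/(m^2*s)


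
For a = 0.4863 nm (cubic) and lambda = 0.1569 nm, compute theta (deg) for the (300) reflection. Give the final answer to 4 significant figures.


d = a / sqrt(h^2+k^2+l^2)
d = 0.4863 / sqrt(9) = 0.1621 nm
lambda = 2*d*sin(theta)  =>  sin(theta) = lambda / (2*d)
sin(theta) = 0.1569 / (2 * 0.1621) = 0.483961
theta = 28.94 deg


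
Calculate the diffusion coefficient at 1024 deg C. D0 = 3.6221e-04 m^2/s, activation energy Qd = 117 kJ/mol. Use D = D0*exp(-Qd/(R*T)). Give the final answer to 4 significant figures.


D = D0 * exp(-Qd / (R*T))
T = 1297.15 K
D = 3.6221e-04 * exp(-117e3 / (8.314 * 1297.15))
D = 7.036e-09 m^2/s


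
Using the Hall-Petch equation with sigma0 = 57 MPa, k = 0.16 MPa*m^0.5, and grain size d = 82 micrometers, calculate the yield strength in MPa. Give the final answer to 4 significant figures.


sigma_y = sigma0 + k / sqrt(d)
d = 82 um = 8.2e-05 m
sigma_y = 57 + 0.16 / sqrt(8.2e-05)
sigma_y = 74.67 MPa


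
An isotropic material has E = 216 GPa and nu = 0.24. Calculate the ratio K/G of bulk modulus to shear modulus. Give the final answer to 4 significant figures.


G = E / (2*(1+nu))
G = 216 / (2*(1+0.24)) = 87.0968 GPa
K = E / (3*(1-2*nu))
K = 216 / (3*(1-2*0.24)) = 138.462 GPa
K/G = 138.462 / 87.0968 = 1.59


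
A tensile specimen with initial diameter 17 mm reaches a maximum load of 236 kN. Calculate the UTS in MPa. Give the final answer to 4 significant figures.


A0 = pi*(d/2)^2 = pi*(17/2)^2 = 226.98 mm^2
UTS = F_max / A0 = 236*1000 / 226.98
UTS = 1040 MPa


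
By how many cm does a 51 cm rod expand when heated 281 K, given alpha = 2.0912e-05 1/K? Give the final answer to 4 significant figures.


dL = L0 * alpha * dT
dL = 51 * 2.0912e-05 * 281
dL = 0.2997 cm


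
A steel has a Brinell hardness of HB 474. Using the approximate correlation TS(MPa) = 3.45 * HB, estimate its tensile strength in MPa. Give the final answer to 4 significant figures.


TS (MPa) = 3.45 * HB
TS = 3.45 * 474
TS = 1635 MPa


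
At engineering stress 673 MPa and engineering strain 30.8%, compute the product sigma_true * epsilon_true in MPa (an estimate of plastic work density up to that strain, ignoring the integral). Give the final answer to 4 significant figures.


sigma_true = sigma_eng * (1 + epsilon_eng)
sigma_true = 673 * (1 + 0.308) = 880.284 MPa
epsilon_true = ln(1 + epsilon_eng)
epsilon_true = ln(1 + 0.308) = 0.268499
sigma_true * epsilon_true = 880.284 * 0.268499 = 236.4 MPa


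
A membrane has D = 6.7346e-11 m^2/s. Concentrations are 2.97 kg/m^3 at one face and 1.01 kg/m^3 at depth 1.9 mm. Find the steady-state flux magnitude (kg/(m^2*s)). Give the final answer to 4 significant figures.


J = -D * (dC/dx) = D * (C1 - C2) / dx
J = 6.7346e-11 * (2.97 - 1.01) / 1.9e-03
J = 6.947e-08 kg/(m^2*s)


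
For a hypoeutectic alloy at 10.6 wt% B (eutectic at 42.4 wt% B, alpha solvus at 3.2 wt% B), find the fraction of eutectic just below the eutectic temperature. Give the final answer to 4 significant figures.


f_primary = (C_e - C0) / (C_e - C_alpha_max)
f_primary = (42.4 - 10.6) / (42.4 - 3.2)
f_primary = 0.811224
f_eutectic = 1 - 0.811224 = 0.1888


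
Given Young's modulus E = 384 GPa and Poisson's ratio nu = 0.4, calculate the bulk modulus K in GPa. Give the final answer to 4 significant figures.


K = E / (3*(1-2*nu))
K = 384 / (3*(1-2*0.4))
K = 640 GPa


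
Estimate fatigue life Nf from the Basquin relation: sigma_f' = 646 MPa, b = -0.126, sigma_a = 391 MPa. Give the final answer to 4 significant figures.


sigma_a = sigma_f' * (2*Nf)^b
2*Nf = (sigma_a / sigma_f')^(1/b)
2*Nf = (391 / 646)^(1/-0.126)
2*Nf = 53.7776
Nf = 26.89 cycles


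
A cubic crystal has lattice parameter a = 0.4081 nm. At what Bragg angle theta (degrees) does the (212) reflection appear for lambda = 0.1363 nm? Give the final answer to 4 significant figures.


d = a / sqrt(h^2+k^2+l^2)
d = 0.4081 / sqrt(9) = 0.136033 nm
lambda = 2*d*sin(theta)  =>  sin(theta) = lambda / (2*d)
sin(theta) = 0.1363 / (2 * 0.136033) = 0.50098
theta = 30.06 deg


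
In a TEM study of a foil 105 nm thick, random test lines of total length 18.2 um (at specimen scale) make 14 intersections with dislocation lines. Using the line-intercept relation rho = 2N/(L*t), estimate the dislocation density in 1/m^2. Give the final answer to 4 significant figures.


rho = 2N / (L * t)
L = 18.2 um = 1.82e-05 m, t = 105 nm = 1.05e-07 m
rho = 2 * 14 / (1.82e-05 * 1.05e-07)
rho = 1.465e+13 1/m^2


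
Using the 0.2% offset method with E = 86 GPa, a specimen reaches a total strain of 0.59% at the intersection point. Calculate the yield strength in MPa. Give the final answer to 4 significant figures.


Offset strain = 0.002
Elastic strain at yield = total_strain - offset = 5.9e-03 - 0.002 = 3.9e-03
sigma_y = E * elastic_strain = 86000 * 3.9e-03
sigma_y = 335.4 MPa


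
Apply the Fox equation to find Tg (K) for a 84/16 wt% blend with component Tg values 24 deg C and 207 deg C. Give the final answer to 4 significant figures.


1/Tg = w1/Tg1 + w2/Tg2 (in Kelvin)
Tg1 = 297.15 K, Tg2 = 480.15 K
1/Tg = 0.84/297.15 + 0.16/480.15
Tg = 316.4 K


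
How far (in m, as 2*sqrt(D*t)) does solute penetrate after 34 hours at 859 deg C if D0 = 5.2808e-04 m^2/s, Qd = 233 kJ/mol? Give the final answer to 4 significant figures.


Step 1: D = D0 * exp(-Qd/(R*T))
T = 1132.15 K
D = 5.2808e-04 * exp(-233e3 / (8.314 * 1132.15)) = 9.38123e-15 m^2/s
Step 2: L = 2*sqrt(D*t)
t = 34 h = 122400 s
L = 2*sqrt(9.38123e-15 * 122400) = 6.777e-05 m


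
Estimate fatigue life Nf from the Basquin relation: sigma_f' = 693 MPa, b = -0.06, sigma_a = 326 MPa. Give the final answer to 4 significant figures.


sigma_a = sigma_f' * (2*Nf)^b
2*Nf = (sigma_a / sigma_f')^(1/b)
2*Nf = (326 / 693)^(1/-0.06)
2*Nf = 287471
Nf = 143700 cycles


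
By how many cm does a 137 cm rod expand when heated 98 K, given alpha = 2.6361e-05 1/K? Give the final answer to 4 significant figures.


dL = L0 * alpha * dT
dL = 137 * 2.6361e-05 * 98
dL = 0.3539 cm


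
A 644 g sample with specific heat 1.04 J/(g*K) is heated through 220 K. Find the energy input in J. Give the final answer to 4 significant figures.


Q = m * cp * dT
Q = 644 * 1.04 * 220
Q = 147300 J


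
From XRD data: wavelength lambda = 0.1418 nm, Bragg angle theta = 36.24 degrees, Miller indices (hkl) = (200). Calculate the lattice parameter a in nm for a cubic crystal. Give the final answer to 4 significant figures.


d = lambda / (2*sin(theta))
d = 0.1418 / (2*sin(36.24 deg))
d = 0.119932 nm
a = d * sqrt(h^2+k^2+l^2) = 0.119932 * sqrt(4)
a = 0.2399 nm


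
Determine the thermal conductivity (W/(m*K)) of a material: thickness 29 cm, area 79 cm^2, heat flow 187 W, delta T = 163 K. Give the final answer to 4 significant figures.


k = Q*L / (A*dT)
L = 0.29 m, A = 7.9e-03 m^2
k = 187 * 0.29 / (7.9e-03 * 163)
k = 42.11 W/(m*K)


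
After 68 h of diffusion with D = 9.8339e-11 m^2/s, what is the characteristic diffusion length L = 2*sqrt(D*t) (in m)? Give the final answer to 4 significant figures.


t = 68 hr = 244800 s
Diffusion length = 2*sqrt(D*t)
= 2*sqrt(9.8339e-11 * 244800)
= 9.813e-03 m


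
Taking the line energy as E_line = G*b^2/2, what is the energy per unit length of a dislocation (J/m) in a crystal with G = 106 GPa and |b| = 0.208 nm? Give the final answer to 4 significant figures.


E = G*b^2/2
b = 0.208 nm = 2.08e-10 m
G = 106 GPa = 1.06e+11 Pa
E = 0.5 * 1.06e+11 * (2.08e-10)^2
E = 2.293e-09 J/m


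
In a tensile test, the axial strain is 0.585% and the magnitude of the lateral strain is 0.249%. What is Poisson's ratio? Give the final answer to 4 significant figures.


nu = -epsilon_lat / epsilon_axial
Lateral strain is contraction (negative), so using magnitudes:
nu = 0.249 / 0.585
nu = 0.4256


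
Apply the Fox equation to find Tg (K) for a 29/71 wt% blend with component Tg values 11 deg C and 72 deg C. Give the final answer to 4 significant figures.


1/Tg = w1/Tg1 + w2/Tg2 (in Kelvin)
Tg1 = 284.15 K, Tg2 = 345.15 K
1/Tg = 0.29/284.15 + 0.71/345.15
Tg = 324.9 K


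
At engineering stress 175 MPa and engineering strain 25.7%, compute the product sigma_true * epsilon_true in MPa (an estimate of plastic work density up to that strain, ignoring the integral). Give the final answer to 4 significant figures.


sigma_true = sigma_eng * (1 + epsilon_eng)
sigma_true = 175 * (1 + 0.257) = 219.975 MPa
epsilon_true = ln(1 + epsilon_eng)
epsilon_true = ln(1 + 0.257) = 0.228728
sigma_true * epsilon_true = 219.975 * 0.228728 = 50.31 MPa


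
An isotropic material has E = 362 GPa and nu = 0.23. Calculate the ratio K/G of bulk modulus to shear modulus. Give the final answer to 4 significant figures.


G = E / (2*(1+nu))
G = 362 / (2*(1+0.23)) = 147.154 GPa
K = E / (3*(1-2*nu))
K = 362 / (3*(1-2*0.23)) = 223.457 GPa
K/G = 223.457 / 147.154 = 1.519


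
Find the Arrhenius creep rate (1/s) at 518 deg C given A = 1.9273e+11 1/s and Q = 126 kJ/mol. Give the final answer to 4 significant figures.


rate = A * exp(-Q / (R*T))
T = 518 + 273.15 = 791.15 K
rate = 1.9273e+11 * exp(-126e3 / (8.314 * 791.15))
rate = 924 1/s


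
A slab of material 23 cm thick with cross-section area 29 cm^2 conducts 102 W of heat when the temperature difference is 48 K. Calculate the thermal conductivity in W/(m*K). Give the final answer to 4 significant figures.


k = Q*L / (A*dT)
L = 0.23 m, A = 2.9e-03 m^2
k = 102 * 0.23 / (2.9e-03 * 48)
k = 168.5 W/(m*K)


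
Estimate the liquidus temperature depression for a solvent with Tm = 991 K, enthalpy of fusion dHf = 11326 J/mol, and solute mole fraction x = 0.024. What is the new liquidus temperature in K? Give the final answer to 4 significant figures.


dT = R*Tm^2*x / dHf
dT = 8.314 * 991^2 * 0.024 / 11326
dT = 17.3018 K
T_new = 991 - 17.3018 = 973.7 K


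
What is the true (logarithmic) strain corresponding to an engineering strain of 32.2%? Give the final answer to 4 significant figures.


epsilon_true = ln(1 + epsilon_eng)
epsilon_true = ln(1 + 0.322)
epsilon_true = 0.2791


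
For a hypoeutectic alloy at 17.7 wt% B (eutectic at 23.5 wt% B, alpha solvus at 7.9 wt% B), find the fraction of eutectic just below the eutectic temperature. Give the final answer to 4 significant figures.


f_primary = (C_e - C0) / (C_e - C_alpha_max)
f_primary = (23.5 - 17.7) / (23.5 - 7.9)
f_primary = 0.371795
f_eutectic = 1 - 0.371795 = 0.6282


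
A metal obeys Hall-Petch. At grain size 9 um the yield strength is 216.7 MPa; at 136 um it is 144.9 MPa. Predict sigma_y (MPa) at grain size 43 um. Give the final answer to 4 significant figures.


sigma_y = sigma0 + k / sqrt(d)
1/sqrt(d1) = 1/sqrt(9e-06) = 333.333;  1/sqrt(d2) = 85.7493
k = (sigma1 - sigma2) / (1/sqrt(d1) - 1/sqrt(d2)) = (216.7 - 144.9) / (333.333 - 85.7493) = 0.290003 MPa*m^0.5
sigma0 = sigma1 - k/sqrt(d1) = 216.7 - 0.290003*333.333 = 120.032 MPa
sigma_y(d3) = 120.032 + 0.290003 / sqrt(4.3e-05) = 164.3 MPa


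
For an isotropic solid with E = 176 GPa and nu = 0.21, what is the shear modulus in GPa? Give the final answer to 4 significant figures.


G = E / (2*(1+nu))
G = 176 / (2*(1+0.21))
G = 72.73 GPa


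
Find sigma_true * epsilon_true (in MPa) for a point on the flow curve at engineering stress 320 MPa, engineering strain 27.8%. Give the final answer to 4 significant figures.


sigma_true = sigma_eng * (1 + epsilon_eng)
sigma_true = 320 * (1 + 0.278) = 408.96 MPa
epsilon_true = ln(1 + epsilon_eng)
epsilon_true = ln(1 + 0.278) = 0.245296
sigma_true * epsilon_true = 408.96 * 0.245296 = 100.3 MPa


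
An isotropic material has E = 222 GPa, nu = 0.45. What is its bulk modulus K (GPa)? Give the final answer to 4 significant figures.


K = E / (3*(1-2*nu))
K = 222 / (3*(1-2*0.45))
K = 740 GPa


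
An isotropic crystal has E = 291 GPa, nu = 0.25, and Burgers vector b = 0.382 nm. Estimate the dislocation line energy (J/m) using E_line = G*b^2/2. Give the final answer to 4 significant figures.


Step 1: G = E / (2*(1+nu))
G = 291 / (2*(1+0.25)) = 116.4 GPa = 1.164e+11 Pa
Step 2: E_line = G*b^2/2
b = 0.382 nm = 3.82e-10 m
E_line = 0.5 * 1.164e+11 * (3.82e-10)^2 = 8.493e-09 J/m


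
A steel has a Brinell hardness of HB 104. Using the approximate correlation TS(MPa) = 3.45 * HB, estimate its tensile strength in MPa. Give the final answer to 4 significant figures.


TS (MPa) = 3.45 * HB
TS = 3.45 * 104
TS = 358.8 MPa


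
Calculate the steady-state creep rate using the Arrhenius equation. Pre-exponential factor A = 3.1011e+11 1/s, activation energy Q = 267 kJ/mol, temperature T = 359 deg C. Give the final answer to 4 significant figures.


rate = A * exp(-Q / (R*T))
T = 359 + 273.15 = 632.15 K
rate = 3.1011e+11 * exp(-267e3 / (8.314 * 632.15))
rate = 2.682e-11 1/s


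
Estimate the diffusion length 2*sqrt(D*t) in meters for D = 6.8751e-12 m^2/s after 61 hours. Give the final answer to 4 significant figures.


t = 61 hr = 219600 s
Diffusion length = 2*sqrt(D*t)
= 2*sqrt(6.8751e-12 * 219600)
= 2.457e-03 m


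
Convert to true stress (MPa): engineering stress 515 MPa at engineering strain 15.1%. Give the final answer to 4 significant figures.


sigma_true = sigma_eng * (1 + epsilon_eng)
sigma_true = 515 * (1 + 0.151)
sigma_true = 592.8 MPa


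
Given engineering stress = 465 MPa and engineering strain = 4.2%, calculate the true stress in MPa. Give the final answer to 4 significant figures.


sigma_true = sigma_eng * (1 + epsilon_eng)
sigma_true = 465 * (1 + 0.042)
sigma_true = 484.5 MPa


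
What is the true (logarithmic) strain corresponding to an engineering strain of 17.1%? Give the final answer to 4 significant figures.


epsilon_true = ln(1 + epsilon_eng)
epsilon_true = ln(1 + 0.171)
epsilon_true = 0.1579


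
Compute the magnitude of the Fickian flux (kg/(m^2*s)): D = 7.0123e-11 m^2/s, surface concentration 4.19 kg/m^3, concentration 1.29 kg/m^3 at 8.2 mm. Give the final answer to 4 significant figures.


J = -D * (dC/dx) = D * (C1 - C2) / dx
J = 7.0123e-11 * (4.19 - 1.29) / 8.2e-03
J = 2.48e-08 kg/(m^2*s)


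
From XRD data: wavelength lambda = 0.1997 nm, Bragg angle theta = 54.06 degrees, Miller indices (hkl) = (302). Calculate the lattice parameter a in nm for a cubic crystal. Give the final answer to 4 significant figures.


d = lambda / (2*sin(theta))
d = 0.1997 / (2*sin(54.06 deg))
d = 0.123328 nm
a = d * sqrt(h^2+k^2+l^2) = 0.123328 * sqrt(13)
a = 0.4447 nm


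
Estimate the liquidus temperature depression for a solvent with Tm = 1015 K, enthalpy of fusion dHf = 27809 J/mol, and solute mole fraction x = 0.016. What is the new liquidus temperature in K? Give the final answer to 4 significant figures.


dT = R*Tm^2*x / dHf
dT = 8.314 * 1015^2 * 0.016 / 27809
dT = 4.92807 K
T_new = 1015 - 4.92807 = 1010 K


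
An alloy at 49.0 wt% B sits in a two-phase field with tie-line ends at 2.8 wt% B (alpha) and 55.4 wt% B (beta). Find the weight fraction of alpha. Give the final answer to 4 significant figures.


f_alpha = (C_beta - C0) / (C_beta - C_alpha)
f_alpha = (55.4 - 49.0) / (55.4 - 2.8)
f_alpha = 0.1217


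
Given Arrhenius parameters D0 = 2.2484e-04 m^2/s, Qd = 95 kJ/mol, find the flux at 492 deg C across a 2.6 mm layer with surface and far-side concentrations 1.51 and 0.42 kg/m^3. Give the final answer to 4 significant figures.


Step 1: D = D0 * exp(-Qd/(R*T))
T = 492 + 273.15 = 765.15 K
D = 2.2484e-04 * exp(-95e3 / (8.314 * 765.15)) = 7.34948e-11 m^2/s
Step 2: J = D * (C1 - C2) / dx
J = 7.34948e-11 * (1.51 - 0.42) / 2.6e-03
J = 3.081e-08 kg/(m^2*s)


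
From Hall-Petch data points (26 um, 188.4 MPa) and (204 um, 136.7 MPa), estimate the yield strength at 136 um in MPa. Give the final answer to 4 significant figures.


sigma_y = sigma0 + k / sqrt(d)
1/sqrt(d1) = 1/sqrt(2.6e-05) = 196.116;  1/sqrt(d2) = 70.014
k = (sigma1 - sigma2) / (1/sqrt(d1) - 1/sqrt(d2)) = (188.4 - 136.7) / (196.116 - 70.014) = 0.409985 MPa*m^0.5
sigma0 = sigma1 - k/sqrt(d1) = 188.4 - 0.409985*196.116 = 107.995 MPa
sigma_y(d3) = 107.995 + 0.409985 / sqrt(1.36e-04) = 143.2 MPa


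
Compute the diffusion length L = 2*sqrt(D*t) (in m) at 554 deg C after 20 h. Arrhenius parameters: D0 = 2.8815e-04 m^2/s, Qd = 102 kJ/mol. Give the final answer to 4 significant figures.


Step 1: D = D0 * exp(-Qd/(R*T))
T = 827.15 K
D = 2.8815e-04 * exp(-102e3 / (8.314 * 827.15)) = 1.04249e-10 m^2/s
Step 2: L = 2*sqrt(D*t)
t = 20 h = 72000 s
L = 2*sqrt(1.04249e-10 * 72000) = 5.479e-03 m


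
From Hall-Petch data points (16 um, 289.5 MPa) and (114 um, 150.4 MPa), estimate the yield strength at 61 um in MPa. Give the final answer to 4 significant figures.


sigma_y = sigma0 + k / sqrt(d)
1/sqrt(d1) = 1/sqrt(1.6e-05) = 250;  1/sqrt(d2) = 93.6586
k = (sigma1 - sigma2) / (1/sqrt(d1) - 1/sqrt(d2)) = (289.5 - 150.4) / (250 - 93.6586) = 0.889719 MPa*m^0.5
sigma0 = sigma1 - k/sqrt(d1) = 289.5 - 0.889719*250 = 67.0701 MPa
sigma_y(d3) = 67.0701 + 0.889719 / sqrt(6.1e-05) = 181 MPa


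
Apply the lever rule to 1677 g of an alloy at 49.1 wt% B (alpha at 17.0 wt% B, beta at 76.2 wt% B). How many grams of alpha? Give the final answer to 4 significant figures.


f_alpha = (C_beta - C0) / (C_beta - C_alpha)
f_alpha = (76.2 - 49.1) / (76.2 - 17.0) = 0.45777
m_alpha = f_alpha * m_total = 0.45777 * 1677 = 767.7 g
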